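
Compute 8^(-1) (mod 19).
12

Using Extended Euclidean Algorithm:
gcd(8, 19) = 1
Bezout coefficients: 8 × -7 + 19 × 3 = 1
So 8 × -7 ≡ 1 (mod 19)
The inverse is -7 mod 19 = 12
Verification: 8 × 12 = 96 = 5 × 19 + 1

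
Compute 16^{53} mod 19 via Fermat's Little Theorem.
6

By Fermat's Little Theorem, a^(p-1) ≡ 1 (mod p) for prime p and gcd(a, p) = 1
Here p = 19, so 16^18 ≡ 1 (mod 19)
We can reduce the exponent: 53 mod 18 = 17
So 16^53 ≡ 16^17 (mod 19)
Computing: 16^17 mod 19 = 6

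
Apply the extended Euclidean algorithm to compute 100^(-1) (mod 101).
Extended GCD: 100(-1) + 101(1) = 1. So 100^(-1) ≡ 100 ≡ 100 (mod 101). Verify: 100 × 100 = 10000 ≡ 1 (mod 101)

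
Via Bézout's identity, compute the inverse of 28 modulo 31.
Extended GCD: 28(10) + 31(-9) = 1. So 28^(-1) ≡ 10 ≡ 10 (mod 31). Verify: 28 × 10 = 280 ≡ 1 (mod 31)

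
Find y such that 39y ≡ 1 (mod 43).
39^(-1) ≡ 32 (mod 43). Verification: 39 × 32 = 1248 ≡ 1 (mod 43)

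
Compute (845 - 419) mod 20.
6

(845 - 419) = 426
426 mod 20 = 6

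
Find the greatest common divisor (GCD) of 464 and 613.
1

Using the Euclidean algorithm:
464 = 0 × 613 + 464
613 = 1 × 464 + 149
464 = 3 × 149 + 17
149 = 8 × 17 + 13
17 = 1 × 13 + 4
13 = 3 × 4 + 1
4 = 4 × 1 + 0

GCD(464, 613) = 1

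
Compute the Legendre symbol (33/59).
(33/59) = 33^{29} mod 59 = -1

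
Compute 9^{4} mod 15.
6

Using successive squaring:
Binary expansion of 4: 100
Powers of 9 mod 15 (each is the square of the previous):
  9^1 ≡ 9 (mod 15)
  9^2 ≡ 9² = 81 ≡ 6 (mod 15)
  9^4 ≡ 6² = 36 ≡ 6 (mod 15)
4 is a power of 2, so 9^4 is the last square: ≡ 6 (mod 15)
Result: 9^4 ≡ 6 (mod 15)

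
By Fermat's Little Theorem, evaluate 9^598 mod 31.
By Fermat: 9^{30} ≡ 1 (mod 31). 598 ≡ 28 (mod 30). So 9^{598} ≡ 9^{28} ≡ 18 (mod 31)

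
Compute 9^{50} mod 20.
1

Using successive squaring:
Binary expansion of 50: 110010
Powers of 9 mod 20 (each is the square of the previous):
  9^1 ≡ 9 (mod 20)
  9^2 ≡ 9² = 81 ≡ 1 (mod 20)
  9^4 ≡ 1² = 1 ≡ 1 (mod 20)
  9^8 ≡ 1² = 1 ≡ 1 (mod 20)
  9^16 ≡ 1² = 1 ≡ 1 (mod 20)
  9^32 ≡ 1² = 1 ≡ 1 (mod 20)
50 = 32 + 16 + 2, so 9^50 = 9^32 × 9^16 × 9^2 ≡ 1 × 1 × 1 (mod 20)
Multiplying step by step:
  1 × 1 = 1 ≡ 1 (mod 20)
  1 × 1 = 1 ≡ 1 (mod 20)
Result: 9^50 ≡ 1 (mod 20)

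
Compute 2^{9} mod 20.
12

Using successive squaring:
Binary expansion of 9: 1001
Powers of 2 mod 20 (each is the square of the previous):
  2^1 ≡ 2 (mod 20)
  2^2 ≡ 2² = 4 ≡ 4 (mod 20)
  2^4 ≡ 4² = 16 ≡ 16 (mod 20)
  2^8 ≡ 16² = 256 ≡ 16 (mod 20)
9 = 8 + 1, so 2^9 = 2^8 × 2^1 ≡ 16 × 2 (mod 20)
Multiplying step by step:
  16 × 2 = 32 ≡ 12 (mod 20)
Result: 2^9 ≡ 12 (mod 20)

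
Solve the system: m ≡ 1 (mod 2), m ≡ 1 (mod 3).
M = 2 × 3 = 6. M₁ = 3, y₁ ≡ 1 (mod 2). M₂ = 2, y₂ ≡ 2 (mod 3). m = 1×3×1 + 1×2×2 ≡ 1 (mod 6)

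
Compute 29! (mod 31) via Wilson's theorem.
(30)! = (29)! × (30) ≡ -1 (mod 31). So (29)! ≡ -1 × (30)^(-1) ≡ (-1)×(-1) = 1 (mod 31)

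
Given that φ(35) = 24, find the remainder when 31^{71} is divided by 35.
By Euler: 31^{24} ≡ 1 (mod 35) since gcd(31, 35) = 1. 71 = 2×24 + 23. So 31^{71} ≡ 31^{23} ≡ 26 (mod 35)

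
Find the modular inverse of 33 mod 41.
33^(-1) ≡ 5 (mod 41). Verification: 33 × 5 = 165 ≡ 1 (mod 41)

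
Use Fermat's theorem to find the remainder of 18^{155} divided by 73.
41

By Fermat's Little Theorem, a^(p-1) ≡ 1 (mod p) for prime p and gcd(a, p) = 1
Here p = 73, so 18^72 ≡ 1 (mod 73)
We can reduce the exponent: 155 mod 72 = 11
So 18^155 ≡ 18^11 (mod 73)
Computing: 18^11 mod 73 = 41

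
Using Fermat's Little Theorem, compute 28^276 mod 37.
By Fermat: 28^{36} ≡ 1 (mod 37). 276 = 7×36 + 24. So 28^{276} ≡ 28^{24} ≡ 10 (mod 37)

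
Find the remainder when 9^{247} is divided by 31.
By Fermat: 9^{30} ≡ 1 (mod 31). 247 = 8×30 + 7. So 9^{247} ≡ 9^{7} ≡ 10 (mod 31)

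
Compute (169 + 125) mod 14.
0

(169 + 125) = 294
294 mod 14 = 0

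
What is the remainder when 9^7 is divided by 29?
7 = 4 + 2 + 1 (binary 111). Repeated squaring mod 29: 9^1 ≡ 9; 9^2 ≡ 9² = 81 ≡ 23; 9^4 ≡ 23² = 529 ≡ 7. Multiply: 9^7 = 9^4 × 9^2 × 9^1 ≡ 7 × 23 × 9 (mod 29): 7 × 23 = 161 ≡ 16; 16 × 9 = 144 ≡ 28. So 9^7 ≡ 28 (mod 29).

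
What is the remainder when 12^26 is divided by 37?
Using repeated squaring. 26 = 16 + 8 + 2 (binary 11010). Repeated squaring mod 37: 12^1 ≡ 12; 12^2 ≡ 12² = 144 ≡ 33; 12^4 ≡ 33² = 1089 ≡ 16; 12^8 ≡ 16² = 256 ≡ 34; 12^16 ≡ 34² = 1156 ≡ 9. Multiply: 12^26 = 12^16 × 12^8 × 12^2 ≡ 9 × 34 × 33 (mod 37): 9 × 34 = 306 ≡ 10; 10 × 33 = 330 ≡ 34. So 12^26 ≡ 34 (mod 37).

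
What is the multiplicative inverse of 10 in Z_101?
91

Using Extended Euclidean Algorithm:
gcd(10, 101) = 1
Bezout coefficients: 10 × -10 + 101 × 1 = 1
So 10 × -10 ≡ 1 (mod 101)
The inverse is -10 mod 101 = 91
Verification: 10 × 91 = 910 = 9 × 101 + 1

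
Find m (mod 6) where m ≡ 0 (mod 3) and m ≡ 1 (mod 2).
M = 3 × 2 = 6. M₁ = 2, y₁ ≡ 2 (mod 3). M₂ = 3, y₂ ≡ 1 (mod 2). m = 0×2×2 + 1×3×1 ≡ 3 (mod 6)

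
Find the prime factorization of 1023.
3 × 11 × 31

Divide by primes starting from smallest:
1023 ÷ 3 = 341
341 ÷ 11 = 31
31 ÷ 31 = 1

1023 = 3 × 11 × 31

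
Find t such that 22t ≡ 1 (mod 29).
22^(-1) ≡ 4 (mod 29). Verification: 22 × 4 = 88 ≡ 1 (mod 29)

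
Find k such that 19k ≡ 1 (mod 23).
19^(-1) ≡ 17 (mod 23). Verification: 19 × 17 = 323 ≡ 1 (mod 23)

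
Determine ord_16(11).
Powers of 11 mod 16: 11^1≡11, 11^2≡9, 11^3≡3, 11^4≡1. Order = 4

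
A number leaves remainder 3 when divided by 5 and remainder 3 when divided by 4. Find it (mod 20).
M = 5 × 4 = 20. M₁ = 4, y₁ ≡ 4 (mod 5). M₂ = 5, y₂ ≡ 1 (mod 4). k = 3×4×4 + 3×5×1 ≡ 3 (mod 20)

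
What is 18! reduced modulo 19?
By Wilson's theorem, (18)! ≡ -1 ≡ 18 (mod 19)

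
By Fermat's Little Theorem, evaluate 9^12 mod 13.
By Fermat's Little Theorem, 9^{12} ≡ 1 (mod 13) since 13 is prime and gcd(9, 13) = 1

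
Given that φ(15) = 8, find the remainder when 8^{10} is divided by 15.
By Euler: 8^{8} ≡ 1 (mod 15) since gcd(8, 15) = 1. 10 = 1×8 + 2. So 8^{10} ≡ 8^{2} ≡ 4 (mod 15)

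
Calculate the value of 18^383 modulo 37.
Using Fermat: 18^{36} ≡ 1 (mod 37). 383 ≡ 23 (mod 36). So 18^{383} ≡ 18^{23} ≡ 22 (mod 37)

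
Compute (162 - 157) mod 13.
5

(162 - 157) = 5
5 mod 13 = 5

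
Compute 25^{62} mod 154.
9

Using successive squaring:
Binary expansion of 62: 111110
Powers of 25 mod 154 (each is the square of the previous):
  25^1 ≡ 25 (mod 154)
  25^2 ≡ 25² = 625 ≡ 9 (mod 154)
  25^4 ≡ 9² = 81 ≡ 81 (mod 154)
  25^8 ≡ 81² = 6561 ≡ 93 (mod 154)
  25^16 ≡ 93² = 8649 ≡ 25 (mod 154)
  25^32 ≡ 25² = 625 ≡ 9 (mod 154)
62 = 32 + 16 + 8 + 4 + 2, so 25^62 = 25^32 × 25^16 × 25^8 × 25^4 × 25^2 ≡ 9 × 25 × 93 × 81 × 9 (mod 154)
Multiplying step by step:
  9 × 25 = 225 ≡ 71 (mod 154)
  71 × 93 = 6603 ≡ 135 (mod 154)
  135 × 81 = 10935 ≡ 1 (mod 154)
  1 × 9 = 9 ≡ 9 (mod 154)
Result: 25^62 ≡ 9 (mod 154)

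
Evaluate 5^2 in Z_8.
2 = 2 (binary 10). Repeated squaring mod 8: 5^1 ≡ 5; 5^2 ≡ 5² = 25 ≡ 1. So 5^2 ≡ 1 (mod 8).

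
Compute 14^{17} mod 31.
10

Using successive squaring:
Binary expansion of 17: 10001
Powers of 14 mod 31 (each is the square of the previous):
  14^1 ≡ 14 (mod 31)
  14^2 ≡ 14² = 196 ≡ 10 (mod 31)
  14^4 ≡ 10² = 100 ≡ 7 (mod 31)
  14^8 ≡ 7² = 49 ≡ 18 (mod 31)
  14^16 ≡ 18² = 324 ≡ 14 (mod 31)
17 = 16 + 1, so 14^17 = 14^16 × 14^1 ≡ 14 × 14 (mod 31)
Multiplying step by step:
  14 × 14 = 196 ≡ 10 (mod 31)
Result: 14^17 ≡ 10 (mod 31)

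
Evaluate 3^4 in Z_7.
4 = 4 (binary 100). Repeated squaring mod 7: 3^1 ≡ 3; 3^2 ≡ 3² = 9 ≡ 2; 3^4 ≡ 2² = 4 ≡ 4. So 3^4 ≡ 4 (mod 7).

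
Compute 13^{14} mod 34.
33

Using successive squaring:
Binary expansion of 14: 1110
Powers of 13 mod 34 (each is the square of the previous):
  13^1 ≡ 13 (mod 34)
  13^2 ≡ 13² = 169 ≡ 33 (mod 34)
  13^4 ≡ 33² = 1089 ≡ 1 (mod 34)
  13^8 ≡ 1² = 1 ≡ 1 (mod 34)
14 = 8 + 4 + 2, so 13^14 = 13^8 × 13^4 × 13^2 ≡ 1 × 1 × 33 (mod 34)
Multiplying step by step:
  1 × 1 = 1 ≡ 1 (mod 34)
  1 × 33 = 33 ≡ 33 (mod 34)
Result: 13^14 ≡ 33 (mod 34)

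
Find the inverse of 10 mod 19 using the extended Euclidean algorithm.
Extended GCD: 10(2) + 19(-1) = 1. So 10^(-1) ≡ 2 ≡ 2 (mod 19). Verify: 10 × 2 = 20 ≡ 1 (mod 19)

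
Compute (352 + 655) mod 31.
15

(352 + 655) = 1007
1007 mod 31 = 15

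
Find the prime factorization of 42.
2 × 3 × 7

Divide by primes starting from smallest:
42 ÷ 2 = 21
21 ÷ 3 = 7
7 ÷ 7 = 1

42 = 2 × 3 × 7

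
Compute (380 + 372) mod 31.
8

(380 + 372) = 752
752 mod 31 = 8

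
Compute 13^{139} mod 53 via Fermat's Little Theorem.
44

By Fermat's Little Theorem, a^(p-1) ≡ 1 (mod p) for prime p and gcd(a, p) = 1
Here p = 53, so 13^52 ≡ 1 (mod 53)
We can reduce the exponent: 139 mod 52 = 35
So 13^139 ≡ 13^35 (mod 53)
Computing: 13^35 mod 53 = 44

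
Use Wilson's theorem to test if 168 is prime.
(167)! mod 168 = 0. Since 0 ≢ -1 (mod 168), 168 is not prime.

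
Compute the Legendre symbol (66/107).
(66/107) = 66^{53} mod 107 = -1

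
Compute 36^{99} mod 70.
36

Using successive squaring:
Binary expansion of 99: 1100011
Powers of 36 mod 70 (each is the square of the previous):
  36^1 ≡ 36 (mod 70)
  36^2 ≡ 36² = 1296 ≡ 36 (mod 70)
  36^4 ≡ 36² = 1296 ≡ 36 (mod 70)
  36^8 ≡ 36² = 1296 ≡ 36 (mod 70)
  36^16 ≡ 36² = 1296 ≡ 36 (mod 70)
  36^32 ≡ 36² = 1296 ≡ 36 (mod 70)
  36^64 ≡ 36² = 1296 ≡ 36 (mod 70)
99 = 64 + 32 + 2 + 1, so 36^99 = 36^64 × 36^32 × 36^2 × 36^1 ≡ 36 × 36 × 36 × 36 (mod 70)
Multiplying step by step:
  36 × 36 = 1296 ≡ 36 (mod 70)
  36 × 36 = 1296 ≡ 36 (mod 70)
  36 × 36 = 1296 ≡ 36 (mod 70)
Result: 36^99 ≡ 36 (mod 70)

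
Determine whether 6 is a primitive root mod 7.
p - 1 = 6 has prime divisors 2, 3. Check 6^(6/q) mod 7 for each: 6^(6/2) = 6^3 ≡ 6, 6^(6/3) = 6^2 ≡ 1 (mod 7). Since 6^2 ≡ 1 (mod 7), the order of 6 divides 2 (in fact the order is 2) ≠ 6, so it is not a primitive root.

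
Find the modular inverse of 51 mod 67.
51^(-1) ≡ 46 (mod 67). Verification: 51 × 46 = 2346 ≡ 1 (mod 67)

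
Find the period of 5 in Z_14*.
Powers of 5 mod 14: 5^1≡5, 5^2≡11, 5^3≡13, 5^4≡9, 5^5≡3, 5^6≡1. Order = 6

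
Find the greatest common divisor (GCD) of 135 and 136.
1

Using the Euclidean algorithm:
135 = 0 × 136 + 135
136 = 1 × 135 + 1
135 = 135 × 1 + 0

GCD(135, 136) = 1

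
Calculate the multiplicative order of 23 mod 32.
Powers of 23 mod 32: 23^1≡23, 23^2≡17, 23^3≡7, 23^4≡1. Order = 4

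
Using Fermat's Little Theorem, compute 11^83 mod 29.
By Fermat: 11^{28} ≡ 1 (mod 29). 83 = 2×28 + 27. So 11^{83} ≡ 11^{27} ≡ 8 (mod 29)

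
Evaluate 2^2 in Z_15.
2 = 2 (binary 10). Repeated squaring mod 15: 2^1 ≡ 2; 2^2 ≡ 2² = 4 ≡ 4. So 2^2 ≡ 4 (mod 15).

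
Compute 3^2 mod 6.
2 = 2 (binary 10). Repeated squaring mod 6: 3^1 ≡ 3; 3^2 ≡ 3² = 9 ≡ 3. So 3^2 ≡ 3 (mod 6).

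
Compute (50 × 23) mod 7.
2

(50 × 23) = 1150
1150 mod 7 = 2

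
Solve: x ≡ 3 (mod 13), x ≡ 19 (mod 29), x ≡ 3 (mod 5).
M = 13 × 29 × 5 = 1885. M₁ = 145, y₁ ≡ 7 (mod 13). M₂ = 65, y₂ ≡ 25 (mod 29). M₃ = 377, y₃ ≡ 3 (mod 5). x = 3×145×7 + 19×65×25 + 3×377×3 ≡ 1498 (mod 1885)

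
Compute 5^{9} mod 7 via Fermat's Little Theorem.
6

By Fermat's Little Theorem, a^(p-1) ≡ 1 (mod p) for prime p and gcd(a, p) = 1
Here p = 7, so 5^6 ≡ 1 (mod 7)
We can reduce the exponent: 9 mod 6 = 3
So 5^9 ≡ 5^3 (mod 7)
Computing: 5^3 mod 7 = 6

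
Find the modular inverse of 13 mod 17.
13^(-1) ≡ 4 (mod 17). Verification: 13 × 4 = 52 ≡ 1 (mod 17)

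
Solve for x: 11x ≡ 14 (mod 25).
24

Since gcd(11, 25) = 1 divides 14, a solution exists.
Multiply both sides by the inverse of 11 mod 25:
  11^(-1) mod 25 = 16
  x ≡ 16 × 14 ≡ 224 ≡ 24 (mod 25)
Verification: 11 × 24 = 264 = 10 × 25 + 14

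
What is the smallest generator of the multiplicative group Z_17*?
p - 1 = 16 has prime divisors 2. h is a primitive root mod 17 iff h^(16/q) ≢ 1 (mod 17) for each such q.
h = 2: 2^8 ≡ 1 (mod 17); 2^8 ≡ 1, so not a primitive root.
h = 3: 3^8 ≡ 16 (mod 17); none is 1, so 3 has order 16 and is a primitive root.
The smallest primitive root mod 17 is g = 3.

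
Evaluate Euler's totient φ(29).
28

Prime factorization: 29 = 29
Using the formula φ(n) = n × Π(1 - 1/p) for each prime factor p:
φ(29) = 29 × (1 - 1/29)
φ(29) = 28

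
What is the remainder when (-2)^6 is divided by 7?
(-2) ≡ 5 (mod 7). 6 = 4 + 2 (binary 110). Repeated squaring mod 7: 5^1 ≡ 5; 5^2 ≡ 5² = 25 ≡ 4; 5^4 ≡ 4² = 16 ≡ 2. Multiply: (-2)^6 ≡ 5^4 × 5^2 ≡ 2 × 4 (mod 7): 2 × 4 = 8 ≡ 1. So (-2)^6 ≡ 1 (mod 7).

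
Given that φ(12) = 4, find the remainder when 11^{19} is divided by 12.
By Euler: 11^{4} ≡ 1 (mod 12) since gcd(11, 12) = 1. 19 = 4×4 + 3. So 11^{19} ≡ 11^{3} ≡ 11 (mod 12)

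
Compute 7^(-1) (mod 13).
2

Using Extended Euclidean Algorithm:
gcd(7, 13) = 1
Bezout coefficients: 7 × 2 + 13 × -1 = 1
So 7 × 2 ≡ 1 (mod 13)
The inverse is 2 mod 13 = 2
Verification: 7 × 2 = 14 = 1 × 13 + 1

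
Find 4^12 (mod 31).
Using repeated squaring. 12 = 8 + 4 (binary 1100). Repeated squaring mod 31: 4^1 ≡ 4; 4^2 ≡ 4² = 16 ≡ 16; 4^4 ≡ 16² = 256 ≡ 8; 4^8 ≡ 8² = 64 ≡ 2. Multiply: 4^12 = 4^8 × 4^4 ≡ 2 × 8 (mod 31): 2 × 8 = 16 ≡ 16. So 4^12 ≡ 16 (mod 31).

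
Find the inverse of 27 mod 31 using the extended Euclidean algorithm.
Extended GCD: 27(-8) + 31(7) = 1. So 27^(-1) ≡ 23 ≡ 23 (mod 31). Verify: 27 × 23 = 621 ≡ 1 (mod 31)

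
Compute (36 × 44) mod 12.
0

(36 × 44) = 1584
1584 mod 12 = 0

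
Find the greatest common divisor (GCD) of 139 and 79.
1

Using the Euclidean algorithm:
139 = 1 × 79 + 60
79 = 1 × 60 + 19
60 = 3 × 19 + 3
19 = 6 × 3 + 1
3 = 3 × 1 + 0

GCD(139, 79) = 1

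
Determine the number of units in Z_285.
144

Prime factorization: 285 = 3 × 5 × 19
Using the formula φ(n) = n × Π(1 - 1/p) for each prime factor p:
φ(285) = 285 × (1 - 1/3) × (1 - 1/5) × (1 - 1/19)
φ(285) = 144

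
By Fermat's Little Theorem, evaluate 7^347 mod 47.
By Fermat: 7^{46} ≡ 1 (mod 47). 347 = 7×46 + 25. So 7^{347} ≡ 7^{25} ≡ 2 (mod 47)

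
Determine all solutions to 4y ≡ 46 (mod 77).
50

Since gcd(4, 77) = 1 divides 46, a solution exists.
Multiply both sides by the inverse of 4 mod 77:
  4^(-1) mod 77 = 58
  x ≡ 58 × 46 ≡ 2668 ≡ 50 (mod 77)
Verification: 4 × 50 = 200 = 2 × 77 + 46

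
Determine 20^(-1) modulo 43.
20^(-1) ≡ 28 (mod 43). Verification: 20 × 28 = 560 ≡ 1 (mod 43)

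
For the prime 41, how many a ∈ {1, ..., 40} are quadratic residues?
For prime 41, there are (p-1)/2 = (41-1)/2 = 20 quadratic residues (excluding 0).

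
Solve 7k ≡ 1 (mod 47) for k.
27

Using Extended Euclidean Algorithm:
gcd(7, 47) = 1
Bezout coefficients: 7 × -20 + 47 × 3 = 1
So 7 × -20 ≡ 1 (mod 47)
The inverse is -20 mod 47 = 27
Verification: 7 × 27 = 189 = 4 × 47 + 1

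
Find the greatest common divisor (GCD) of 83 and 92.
1

Using the Euclidean algorithm:
83 = 0 × 92 + 83
92 = 1 × 83 + 9
83 = 9 × 9 + 2
9 = 4 × 2 + 1
2 = 2 × 1 + 0

GCD(83, 92) = 1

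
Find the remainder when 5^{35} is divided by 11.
By Fermat: 5^{10} ≡ 1 (mod 11). 35 = 3×10 + 5. So 5^{35} ≡ 5^{5} ≡ 1 (mod 11)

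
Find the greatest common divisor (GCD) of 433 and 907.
1

Using the Euclidean algorithm:
433 = 0 × 907 + 433
907 = 2 × 433 + 41
433 = 10 × 41 + 23
41 = 1 × 23 + 18
23 = 1 × 18 + 5
18 = 3 × 5 + 3
5 = 1 × 3 + 2
3 = 1 × 2 + 1
2 = 2 × 1 + 0

GCD(433, 907) = 1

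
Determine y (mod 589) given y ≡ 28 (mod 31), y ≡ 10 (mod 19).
276

Using the Chinese Remainder Theorem:
M = product of moduli = 589
For equation 1: M_1 = 19, 19 ≡ 19 (mod 31), inverse of 19 mod 31 is 18 (check: 19 × 18 = 342 ≡ 1 (mod 31))
For equation 2: M_2 = 31, 31 ≡ 12 (mod 19), inverse of 31 mod 19 is 8 (check: 12 × 8 = 96 ≡ 1 (mod 19))
Combine: y ≡ Σ r_i×M_i×(M_i⁻¹ mod m_i) = 28×19×18 + 10×31×8 = 9576 + 2480 = 12056
12056 mod 589 = 276
y ≡ 276 (mod 589)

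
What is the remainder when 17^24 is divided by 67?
Using repeated squaring. 24 = 16 + 8 (binary 11000). Repeated squaring mod 67: 17^1 ≡ 17; 17^2 ≡ 17² = 289 ≡ 21; 17^4 ≡ 21² = 441 ≡ 39; 17^8 ≡ 39² = 1521 ≡ 47; 17^16 ≡ 47² = 2209 ≡ 65. Multiply: 17^24 = 17^16 × 17^8 ≡ 65 × 47 (mod 67): 65 × 47 = 3055 ≡ 40. So 17^24 ≡ 40 (mod 67).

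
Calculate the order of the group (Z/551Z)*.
504

Prime factorization: 551 = 19 × 29
Using the formula φ(n) = n × Π(1 - 1/p) for each prime factor p:
φ(551) = 551 × (1 - 1/19) × (1 - 1/29)
φ(551) = 504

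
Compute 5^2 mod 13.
2 = 2 (binary 10). Repeated squaring mod 13: 5^1 ≡ 5; 5^2 ≡ 5² = 25 ≡ 12. So 5^2 ≡ 12 (mod 13).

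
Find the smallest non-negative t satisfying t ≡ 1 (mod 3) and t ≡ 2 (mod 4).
M = 3 × 4 = 12. M₁ = 4, y₁ ≡ 1 (mod 3). M₂ = 3, y₂ ≡ 3 (mod 4). t = 1×4×1 + 2×3×3 ≡ 10 (mod 12)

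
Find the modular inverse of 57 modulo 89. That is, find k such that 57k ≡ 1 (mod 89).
25

Using Extended Euclidean Algorithm:
gcd(57, 89) = 1
Bezout coefficients: 57 × 25 + 89 × -16 = 1
So 57 × 25 ≡ 1 (mod 89)
The inverse is 25 mod 89 = 25
Verification: 57 × 25 = 1425 = 16 × 89 + 1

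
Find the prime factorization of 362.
2 × 181

Divide by primes starting from smallest:
362 ÷ 2 = 181
181 ÷ 181 = 1

362 = 2 × 181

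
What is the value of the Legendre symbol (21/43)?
(21/43) = 21^{21} mod 43 = 1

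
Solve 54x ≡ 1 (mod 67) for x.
54^(-1) ≡ 36 (mod 67). Verification: 54 × 36 = 1944 ≡ 1 (mod 67)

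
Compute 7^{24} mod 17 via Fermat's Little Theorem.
16

By Fermat's Little Theorem, a^(p-1) ≡ 1 (mod p) for prime p and gcd(a, p) = 1
Here p = 17, so 7^16 ≡ 1 (mod 17)
We can reduce the exponent: 24 mod 16 = 8
So 7^24 ≡ 7^8 (mod 17)
Computing: 7^8 mod 17 = 16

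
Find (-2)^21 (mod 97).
Using repeated squaring. (-2) ≡ 95 (mod 97). 21 = 16 + 4 + 1 (binary 10101). Repeated squaring mod 97: 95^1 ≡ 95; 95^2 ≡ 95² = 9025 ≡ 4; 95^4 ≡ 4² = 16 ≡ 16; 95^8 ≡ 16² = 256 ≡ 62; 95^16 ≡ 62² = 3844 ≡ 61. Multiply: (-2)^21 ≡ 95^16 × 95^4 × 95^1 ≡ 61 × 16 × 95 (mod 97): 61 × 16 = 976 ≡ 6; 6 × 95 = 570 ≡ 85. So (-2)^21 ≡ 85 (mod 97).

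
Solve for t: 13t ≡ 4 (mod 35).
3

Since gcd(13, 35) = 1 divides 4, a solution exists.
Multiply both sides by the inverse of 13 mod 35:
  13^(-1) mod 35 = 27
  x ≡ 27 × 4 ≡ 108 ≡ 3 (mod 35)
Verification: 13 × 3 = 39 = 1 × 35 + 4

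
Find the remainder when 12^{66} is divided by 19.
By Fermat: 12^{18} ≡ 1 (mod 19). 66 = 3×18 + 12. So 12^{66} ≡ 12^{12} ≡ 1 (mod 19)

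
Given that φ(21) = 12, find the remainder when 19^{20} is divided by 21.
By Euler: 19^{12} ≡ 1 (mod 21) since gcd(19, 21) = 1. 20 = 1×12 + 8. So 19^{20} ≡ 19^{8} ≡ 4 (mod 21)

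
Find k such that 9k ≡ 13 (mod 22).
21

Since gcd(9, 22) = 1 divides 13, a solution exists.
Multiply both sides by the inverse of 9 mod 22:
  9^(-1) mod 22 = 5
  x ≡ 5 × 13 ≡ 65 ≡ 21 (mod 22)
Verification: 9 × 21 = 189 = 8 × 22 + 13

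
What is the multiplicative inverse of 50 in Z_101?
99

Using Extended Euclidean Algorithm:
gcd(50, 101) = 1
Bezout coefficients: 50 × -2 + 101 × 1 = 1
So 50 × -2 ≡ 1 (mod 101)
The inverse is -2 mod 101 = 99
Verification: 50 × 99 = 4950 = 49 × 101 + 1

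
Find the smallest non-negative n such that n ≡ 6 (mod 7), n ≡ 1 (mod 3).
13

Using the Chinese Remainder Theorem:
M = product of moduli = 21
For equation 1: M_1 = 3, 3 ≡ 3 (mod 7), inverse of 3 mod 7 is 5 (check: 3 × 5 = 15 ≡ 1 (mod 7))
For equation 2: M_2 = 7, 7 ≡ 1 (mod 3), inverse of 7 mod 3 is 1 (check: 1 × 1 = 1 ≡ 1 (mod 3))
Combine: n ≡ Σ r_i×M_i×(M_i⁻¹ mod m_i) = 6×3×5 + 1×7×1 = 90 + 7 = 97
97 mod 21 = 13
n ≡ 13 (mod 21)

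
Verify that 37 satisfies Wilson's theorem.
(36)! mod 37 = 36. Since this equals -1 (mod 37), Wilson confirms 37 is prime.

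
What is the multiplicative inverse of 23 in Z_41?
23^(-1) ≡ 25 (mod 41). Verification: 23 × 25 = 575 ≡ 1 (mod 41)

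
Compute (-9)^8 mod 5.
(-9) ≡ 1 (mod 5). 8 = 8 (binary 1000). Repeated squaring mod 5: 1^1 ≡ 1; 1^2 ≡ 1² = 1 ≡ 1; 1^4 ≡ 1² = 1 ≡ 1; 1^8 ≡ 1² = 1 ≡ 1. So (-9)^8 ≡ 1 (mod 5).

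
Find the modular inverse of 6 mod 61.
6^(-1) ≡ 51 (mod 61). Verification: 6 × 51 = 306 ≡ 1 (mod 61)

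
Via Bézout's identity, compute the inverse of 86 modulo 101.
Extended GCD: 86(-27) + 101(23) = 1. So 86^(-1) ≡ 74 ≡ 74 (mod 101). Verify: 86 × 74 = 6364 ≡ 1 (mod 101)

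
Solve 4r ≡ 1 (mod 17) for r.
4^(-1) ≡ 13 (mod 17). Verification: 4 × 13 = 52 ≡ 1 (mod 17)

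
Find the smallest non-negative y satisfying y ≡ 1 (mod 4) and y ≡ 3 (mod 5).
M = 4 × 5 = 20. M₁ = 5, y₁ ≡ 1 (mod 4). M₂ = 4, y₂ ≡ 4 (mod 5). y = 1×5×1 + 3×4×4 ≡ 13 (mod 20)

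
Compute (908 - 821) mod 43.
1

(908 - 821) = 87
87 mod 43 = 1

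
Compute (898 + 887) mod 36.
21

(898 + 887) = 1785
1785 mod 36 = 21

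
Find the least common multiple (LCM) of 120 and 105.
840

First find GCD(120, 105) using the Euclidean algorithm:
120 = 1 × 105 + 15
105 = 7 × 15 + 0
GCD(120, 105) = 15

LCM formula: LCM(a, b) = (a × b) / GCD(a, b)
LCM(120, 105) = (120 × 105) / 15
LCM(120, 105) = 12600 / 15
LCM(120, 105) = 840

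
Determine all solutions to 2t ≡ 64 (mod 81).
32

Since gcd(2, 81) = 1 divides 64, a solution exists.
Multiply both sides by the inverse of 2 mod 81:
  2^(-1) mod 81 = 41
  x ≡ 41 × 64 ≡ 2624 ≡ 32 (mod 81)
Verification: 2 × 32 = 64 = 0 × 81 + 64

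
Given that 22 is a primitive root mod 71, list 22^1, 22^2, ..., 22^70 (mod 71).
g^1, g^2, ..., g^{70} mod 71: {22, 58, 69, 27, 26, 4, 17, 19, 63, 37, 33, 16, 68, 5, 39, 6, 61, 64, 59, 20, 14, 24, 31, 43, 23, 9, 56, 25, 53, 30, 21, 36, 11, 29, 70, 49, 13, 2, 44, 45, 67, 54, 52, 8, 34, 38, 55, 3, 66, 32, 65, 10, 7, 12, 51, 57, 47, 40, 28, 48, 62, 15, 46, 18, 41, 50, 35, 60, 42, 1}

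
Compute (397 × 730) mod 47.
8

(397 × 730) = 289810
289810 mod 47 = 8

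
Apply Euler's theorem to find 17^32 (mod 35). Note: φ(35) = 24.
By Euler: 17^{24} ≡ 1 (mod 35) since gcd(17, 35) = 1. 32 = 1×24 + 8. So 17^{32} ≡ 17^{8} ≡ 16 (mod 35)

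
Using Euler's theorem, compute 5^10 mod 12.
By Euler: 5^{4} ≡ 1 (mod 12) since gcd(5, 12) = 1. 10 = 2×4 + 2. So 5^{10} ≡ 5^{2} ≡ 1 (mod 12)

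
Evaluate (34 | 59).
(34/59) = 34^{29} mod 59 = -1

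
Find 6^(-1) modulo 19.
16

Using Extended Euclidean Algorithm:
gcd(6, 19) = 1
Bezout coefficients: 6 × -3 + 19 × 1 = 1
So 6 × -3 ≡ 1 (mod 19)
The inverse is -3 mod 19 = 16
Verification: 6 × 16 = 96 = 5 × 19 + 1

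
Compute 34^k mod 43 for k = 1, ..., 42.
g^1, g^2, ..., g^{42} mod 43: {34, 38, 2, 25, 33, 4, 7, 23, 8, 14, 3, 16, 28, 6, 32, 13, 12, 21, 26, 24, 42, 9, 5, 41, 18, 10, 39, 36, 20, 35, 29, 40, 27, 15, 37, 11, 30, 31, 22, 17, 19, 1}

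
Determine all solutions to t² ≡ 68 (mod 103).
The square roots of 68 mod 103 are 58 and 45. Verify: 58² = 3364 ≡ 68 (mod 103)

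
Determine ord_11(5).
Powers of 5 mod 11: 5^1≡5, 5^2≡3, 5^3≡4, 5^4≡9, 5^5≡1. Order = 5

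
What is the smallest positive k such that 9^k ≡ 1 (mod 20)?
Powers of 9 mod 20: 9^1≡9, 9^2≡1. Order = 2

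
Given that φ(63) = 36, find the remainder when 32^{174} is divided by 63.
By Euler: 32^{36} ≡ 1 (mod 63) since gcd(32, 63) = 1. 174 = 4×36 + 30. So 32^{174} ≡ 32^{30} ≡ 1 (mod 63)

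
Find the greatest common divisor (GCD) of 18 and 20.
2

Using the Euclidean algorithm:
18 = 0 × 20 + 18
20 = 1 × 18 + 2
18 = 9 × 2 + 0

GCD(18, 20) = 2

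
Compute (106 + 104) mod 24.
18

(106 + 104) = 210
210 mod 24 = 18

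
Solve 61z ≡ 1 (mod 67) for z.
61^(-1) ≡ 11 (mod 67). Verification: 61 × 11 = 671 ≡ 1 (mod 67)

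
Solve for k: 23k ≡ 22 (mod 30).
14

Since gcd(23, 30) = 1 divides 22, a solution exists.
Multiply both sides by the inverse of 23 mod 30:
  23^(-1) mod 30 = 17
  x ≡ 17 × 22 ≡ 374 ≡ 14 (mod 30)
Verification: 23 × 14 = 322 = 10 × 30 + 22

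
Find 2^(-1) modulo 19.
10

Using Extended Euclidean Algorithm:
gcd(2, 19) = 1
Bezout coefficients: 2 × -9 + 19 × 1 = 1
So 2 × -9 ≡ 1 (mod 19)
The inverse is -9 mod 19 = 10
Verification: 2 × 10 = 20 = 1 × 19 + 1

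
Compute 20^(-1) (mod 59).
20^(-1) ≡ 3 (mod 59). Verification: 20 × 3 = 60 ≡ 1 (mod 59)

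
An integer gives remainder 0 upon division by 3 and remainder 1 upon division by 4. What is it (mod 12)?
M = 3 × 4 = 12. M₁ = 4, y₁ ≡ 1 (mod 3). M₂ = 3, y₂ ≡ 3 (mod 4). x = 0×4×1 + 1×3×3 ≡ 9 (mod 12). The smallest positive such number is 9.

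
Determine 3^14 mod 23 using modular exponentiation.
Using repeated squaring. 14 = 8 + 4 + 2 (binary 1110). Repeated squaring mod 23: 3^1 ≡ 3; 3^2 ≡ 3² = 9 ≡ 9; 3^4 ≡ 9² = 81 ≡ 12; 3^8 ≡ 12² = 144 ≡ 6. Multiply: 3^14 = 3^8 × 3^4 × 3^2 ≡ 6 × 12 × 9 (mod 23): 6 × 12 = 72 ≡ 3; 3 × 9 = 27 ≡ 4. So 3^14 ≡ 4 (mod 23).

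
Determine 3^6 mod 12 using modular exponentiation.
6 = 4 + 2 (binary 110). Repeated squaring mod 12: 3^1 ≡ 3; 3^2 ≡ 3² = 9 ≡ 9; 3^4 ≡ 9² = 81 ≡ 9. Multiply: 3^6 = 3^4 × 3^2 ≡ 9 × 9 (mod 12): 9 × 9 = 81 ≡ 9. So 3^6 ≡ 9 (mod 12).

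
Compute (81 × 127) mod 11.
2

(81 × 127) = 10287
10287 mod 11 = 2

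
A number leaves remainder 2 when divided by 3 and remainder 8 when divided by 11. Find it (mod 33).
M = 3 × 11 = 33. M₁ = 11, y₁ ≡ 2 (mod 3). M₂ = 3, y₂ ≡ 4 (mod 11). r = 2×11×2 + 8×3×4 ≡ 8 (mod 33)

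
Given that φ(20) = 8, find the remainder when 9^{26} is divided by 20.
By Euler: 9^{8} ≡ 1 (mod 20) since gcd(9, 20) = 1. 26 = 3×8 + 2. So 9^{26} ≡ 9^{2} ≡ 1 (mod 20)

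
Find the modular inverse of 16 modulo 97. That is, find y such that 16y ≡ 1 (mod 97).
91

Using Extended Euclidean Algorithm:
gcd(16, 97) = 1
Bezout coefficients: 16 × -6 + 97 × 1 = 1
So 16 × -6 ≡ 1 (mod 97)
The inverse is -6 mod 97 = 91
Verification: 16 × 91 = 1456 = 15 × 97 + 1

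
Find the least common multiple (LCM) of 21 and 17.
357

First find GCD(21, 17) using the Euclidean algorithm:
21 = 1 × 17 + 4
17 = 4 × 4 + 1
4 = 4 × 1 + 0
GCD(21, 17) = 1

LCM formula: LCM(a, b) = (a × b) / GCD(a, b)
LCM(21, 17) = (21 × 17) / 1
LCM(21, 17) = 357 / 1
LCM(21, 17) = 357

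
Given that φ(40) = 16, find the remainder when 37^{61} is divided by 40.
By Euler: 37^{16} ≡ 1 (mod 40) since gcd(37, 40) = 1. 61 = 3×16 + 13. So 37^{61} ≡ 37^{13} ≡ 37 (mod 40)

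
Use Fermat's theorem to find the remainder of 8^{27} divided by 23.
16

By Fermat's Little Theorem, a^(p-1) ≡ 1 (mod p) for prime p and gcd(a, p) = 1
Here p = 23, so 8^22 ≡ 1 (mod 23)
We can reduce the exponent: 27 mod 22 = 5
So 8^27 ≡ 8^5 (mod 23)
Computing: 8^5 mod 23 = 16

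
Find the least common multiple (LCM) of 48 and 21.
336

First find GCD(48, 21) using the Euclidean algorithm:
48 = 2 × 21 + 6
21 = 3 × 6 + 3
6 = 2 × 3 + 0
GCD(48, 21) = 3

LCM formula: LCM(a, b) = (a × b) / GCD(a, b)
LCM(48, 21) = (48 × 21) / 3
LCM(48, 21) = 1008 / 3
LCM(48, 21) = 336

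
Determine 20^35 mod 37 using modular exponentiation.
Using repeated squaring. 35 = 32 + 2 + 1 (binary 100011). Repeated squaring mod 37: 20^1 ≡ 20; 20^2 ≡ 20² = 400 ≡ 30; 20^4 ≡ 30² = 900 ≡ 12; 20^8 ≡ 12² = 144 ≡ 33; 20^16 ≡ 33² = 1089 ≡ 16; 20^32 ≡ 16² = 256 ≡ 34. Multiply: 20^35 = 20^32 × 20^2 × 20^1 ≡ 34 × 30 × 20 (mod 37): 34 × 30 = 1020 ≡ 21; 21 × 20 = 420 ≡ 13. So 20^35 ≡ 13 (mod 37).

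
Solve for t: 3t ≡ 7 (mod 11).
6

Since gcd(3, 11) = 1 divides 7, a solution exists.
Multiply both sides by the inverse of 3 mod 11:
  3^(-1) mod 11 = 4
  x ≡ 4 × 7 ≡ 28 ≡ 6 (mod 11)
Verification: 3 × 6 = 18 = 1 × 11 + 7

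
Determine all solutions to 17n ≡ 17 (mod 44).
1

Since gcd(17, 44) = 1 divides 17, a solution exists.
Multiply both sides by the inverse of 17 mod 44:
  17^(-1) mod 44 = 13
  x ≡ 13 × 17 ≡ 221 ≡ 1 (mod 44)
Verification: 17 × 1 = 17 = 0 × 44 + 17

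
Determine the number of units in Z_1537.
1456

Prime factorization: 1537 = 29 × 53
Using the formula φ(n) = n × Π(1 - 1/p) for each prime factor p:
φ(1537) = 1537 × (1 - 1/29) × (1 - 1/53)
φ(1537) = 1456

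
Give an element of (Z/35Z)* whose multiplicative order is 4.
13 has order 4 mod 35 since 13^{4} ≡ 1 (mod 35) and no smaller power works.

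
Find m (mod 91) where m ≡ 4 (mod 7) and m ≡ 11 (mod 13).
M = 7 × 13 = 91. M₁ = 13, y₁ ≡ 6 (mod 7). M₂ = 7, y₂ ≡ 2 (mod 13). m = 4×13×6 + 11×7×2 ≡ 11 (mod 91)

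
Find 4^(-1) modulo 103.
26

Using Extended Euclidean Algorithm:
gcd(4, 103) = 1
Bezout coefficients: 4 × 26 + 103 × -1 = 1
So 4 × 26 ≡ 1 (mod 103)
The inverse is 26 mod 103 = 26
Verification: 4 × 26 = 104 = 1 × 103 + 1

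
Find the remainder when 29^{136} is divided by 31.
By Fermat: 29^{30} ≡ 1 (mod 31). 136 = 4×30 + 16. So 29^{136} ≡ 29^{16} ≡ 2 (mod 31)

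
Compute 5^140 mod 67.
Using Fermat: 5^{66} ≡ 1 (mod 67). 140 ≡ 8 (mod 66). So 5^{140} ≡ 5^{8} ≡ 15 (mod 67)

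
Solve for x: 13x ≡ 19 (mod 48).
31

Since gcd(13, 48) = 1 divides 19, a solution exists.
Multiply both sides by the inverse of 13 mod 48:
  13^(-1) mod 48 = 37
  x ≡ 37 × 19 ≡ 703 ≡ 31 (mod 48)
Verification: 13 × 31 = 403 = 8 × 48 + 19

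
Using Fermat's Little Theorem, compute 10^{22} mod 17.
9

By Fermat's Little Theorem, a^(p-1) ≡ 1 (mod p) for prime p and gcd(a, p) = 1
Here p = 17, so 10^16 ≡ 1 (mod 17)
We can reduce the exponent: 22 mod 16 = 6
So 10^22 ≡ 10^6 (mod 17)
Computing: 10^6 mod 17 = 9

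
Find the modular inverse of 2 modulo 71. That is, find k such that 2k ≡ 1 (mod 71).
36

Using Extended Euclidean Algorithm:
gcd(2, 71) = 1
Bezout coefficients: 2 × -35 + 71 × 1 = 1
So 2 × -35 ≡ 1 (mod 71)
The inverse is -35 mod 71 = 36
Verification: 2 × 36 = 72 = 1 × 71 + 1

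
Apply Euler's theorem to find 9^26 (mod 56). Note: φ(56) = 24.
By Euler: 9^{24} ≡ 1 (mod 56) since gcd(9, 56) = 1. 26 = 1×24 + 2. So 9^{26} ≡ 9^{2} ≡ 25 (mod 56)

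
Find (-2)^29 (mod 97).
Using repeated squaring. (-2) ≡ 95 (mod 97). 29 = 16 + 8 + 4 + 1 (binary 11101). Repeated squaring mod 97: 95^1 ≡ 95; 95^2 ≡ 95² = 9025 ≡ 4; 95^4 ≡ 4² = 16 ≡ 16; 95^8 ≡ 16² = 256 ≡ 62; 95^16 ≡ 62² = 3844 ≡ 61. Multiply: (-2)^29 ≡ 95^16 × 95^8 × 95^4 × 95^1 ≡ 61 × 62 × 16 × 95 (mod 97): 61 × 62 = 3782 ≡ 96; 96 × 16 = 1536 ≡ 81; 81 × 95 = 7695 ≡ 32. So (-2)^29 ≡ 32 (mod 97).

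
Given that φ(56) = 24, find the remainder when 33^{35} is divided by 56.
By Euler: 33^{24} ≡ 1 (mod 56) since gcd(33, 56) = 1. 35 = 1×24 + 11. So 33^{35} ≡ 33^{11} ≡ 17 (mod 56)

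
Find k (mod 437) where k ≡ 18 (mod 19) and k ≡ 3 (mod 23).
M = 19 × 23 = 437. M₁ = 23, y₁ ≡ 5 (mod 19). M₂ = 19, y₂ ≡ 17 (mod 23). k = 18×23×5 + 3×19×17 ≡ 417 (mod 437)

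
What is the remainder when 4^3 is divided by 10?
3 = 2 + 1 (binary 11). Repeated squaring mod 10: 4^1 ≡ 4; 4^2 ≡ 4² = 16 ≡ 6. Multiply: 4^3 = 4^2 × 4^1 ≡ 6 × 4 (mod 10): 6 × 4 = 24 ≡ 4. So 4^3 ≡ 4 (mod 10).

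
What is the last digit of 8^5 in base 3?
8 ≡ 2 (mod 3). 5 = 4 + 1 (binary 101). Repeated squaring mod 3: 2^1 ≡ 2; 2^2 ≡ 2² = 4 ≡ 1; 2^4 ≡ 1² = 1 ≡ 1. Multiply: 8^5 ≡ 2^4 × 2^1 ≡ 1 × 2 (mod 3): 1 × 2 = 2 ≡ 2. So 8^5 ≡ 2 (mod 3).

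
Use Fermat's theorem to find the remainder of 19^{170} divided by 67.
47

By Fermat's Little Theorem, a^(p-1) ≡ 1 (mod p) for prime p and gcd(a, p) = 1
Here p = 67, so 19^66 ≡ 1 (mod 67)
We can reduce the exponent: 170 mod 66 = 38
So 19^170 ≡ 19^38 (mod 67)
Computing: 19^38 mod 67 = 47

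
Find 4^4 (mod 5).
4 = 4 (binary 100). Repeated squaring mod 5: 4^1 ≡ 4; 4^2 ≡ 4² = 16 ≡ 1; 4^4 ≡ 1² = 1 ≡ 1. So 4^4 ≡ 1 (mod 5).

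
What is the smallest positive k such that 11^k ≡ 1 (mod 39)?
Powers of 11 mod 39: 11^1≡11, 11^2≡4, 11^3≡5, 11^4≡16, 11^5≡20, 11^6≡25, 11^7≡2, 11^8≡22, 11^9≡8, 11^10≡10, 11^11≡32, 11^12≡1. Order = 12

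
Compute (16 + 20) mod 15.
6

(16 + 20) = 36
36 mod 15 = 6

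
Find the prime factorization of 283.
283

Divide by primes starting from smallest:
283 ÷ 283 = 1

283 = 283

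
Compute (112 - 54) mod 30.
28

(112 - 54) = 58
58 mod 30 = 28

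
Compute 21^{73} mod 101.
30

Using successive squaring:
Binary expansion of 73: 1001001
Powers of 21 mod 101 (each is the square of the previous):
  21^1 ≡ 21 (mod 101)
  21^2 ≡ 21² = 441 ≡ 37 (mod 101)
  21^4 ≡ 37² = 1369 ≡ 56 (mod 101)
  21^8 ≡ 56² = 3136 ≡ 5 (mod 101)
  21^16 ≡ 5² = 25 ≡ 25 (mod 101)
  21^32 ≡ 25² = 625 ≡ 19 (mod 101)
  21^64 ≡ 19² = 361 ≡ 58 (mod 101)
73 = 64 + 8 + 1, so 21^73 = 21^64 × 21^8 × 21^1 ≡ 58 × 5 × 21 (mod 101)
Multiplying step by step:
  58 × 5 = 290 ≡ 88 (mod 101)
  88 × 21 = 1848 ≡ 30 (mod 101)
Result: 21^73 ≡ 30 (mod 101)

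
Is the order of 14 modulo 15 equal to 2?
Yes, ord_15(14) = 2.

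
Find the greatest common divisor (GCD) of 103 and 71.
1

Using the Euclidean algorithm:
103 = 1 × 71 + 32
71 = 2 × 32 + 7
32 = 4 × 7 + 4
7 = 1 × 4 + 3
4 = 1 × 3 + 1
3 = 3 × 1 + 0

GCD(103, 71) = 1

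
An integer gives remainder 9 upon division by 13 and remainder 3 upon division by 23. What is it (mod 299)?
M = 13 × 23 = 299. M₁ = 23, y₁ ≡ 4 (mod 13). M₂ = 13, y₂ ≡ 16 (mod 23). y = 9×23×4 + 3×13×16 ≡ 256 (mod 299). The smallest positive such number is 256.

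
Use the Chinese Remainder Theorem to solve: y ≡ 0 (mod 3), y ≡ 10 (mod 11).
M = 3 × 11 = 33. M₁ = 11, y₁ ≡ 2 (mod 3). M₂ = 3, y₂ ≡ 4 (mod 11). y = 0×11×2 + 10×3×4 ≡ 21 (mod 33)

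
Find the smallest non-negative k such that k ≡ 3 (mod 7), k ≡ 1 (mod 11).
45

Using the Chinese Remainder Theorem:
M = product of moduli = 77
For equation 1: M_1 = 11, 11 ≡ 4 (mod 7), inverse of 11 mod 7 is 2 (check: 4 × 2 = 8 ≡ 1 (mod 7))
For equation 2: M_2 = 7, 7 ≡ 7 (mod 11), inverse of 7 mod 11 is 8 (check: 7 × 8 = 56 ≡ 1 (mod 11))
Combine: k ≡ Σ r_i×M_i×(M_i⁻¹ mod m_i) = 3×11×2 + 1×7×8 = 66 + 56 = 122
122 mod 77 = 45
k ≡ 45 (mod 77)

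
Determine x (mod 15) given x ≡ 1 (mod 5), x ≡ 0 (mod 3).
6

Using the Chinese Remainder Theorem:
M = product of moduli = 15
For equation 1: M_1 = 3, 3 ≡ 3 (mod 5), inverse of 3 mod 5 is 2 (check: 3 × 2 = 6 ≡ 1 (mod 5))
For equation 2: M_2 = 5, 5 ≡ 2 (mod 3), inverse of 5 mod 3 is 2 (check: 2 × 2 = 4 ≡ 1 (mod 3))
Combine: x ≡ Σ r_i×M_i×(M_i⁻¹ mod m_i) = 1×3×2 + 0×5×2 = 6 + 0 = 6
6 mod 15 = 6
x ≡ 6 (mod 15)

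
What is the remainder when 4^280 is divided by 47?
Using Fermat: 4^{46} ≡ 1 (mod 47). 280 ≡ 4 (mod 46). So 4^{280} ≡ 4^{4} ≡ 21 (mod 47)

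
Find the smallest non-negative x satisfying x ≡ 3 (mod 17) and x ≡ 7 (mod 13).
M = 17 × 13 = 221. M₁ = 13, y₁ ≡ 4 (mod 17). M₂ = 17, y₂ ≡ 10 (mod 13). x = 3×13×4 + 7×17×10 ≡ 20 (mod 221)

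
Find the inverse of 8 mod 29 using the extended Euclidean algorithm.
Extended GCD: 8(11) + 29(-3) = 1. So 8^(-1) ≡ 11 ≡ 11 (mod 29). Verify: 8 × 11 = 88 ≡ 1 (mod 29)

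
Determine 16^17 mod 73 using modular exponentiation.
Using repeated squaring. 17 = 16 + 1 (binary 10001). Repeated squaring mod 73: 16^1 ≡ 16; 16^2 ≡ 16² = 256 ≡ 37; 16^4 ≡ 37² = 1369 ≡ 55; 16^8 ≡ 55² = 3025 ≡ 32; 16^16 ≡ 32² = 1024 ≡ 2. Multiply: 16^17 = 16^16 × 16^1 ≡ 2 × 16 (mod 73): 2 × 16 = 32 ≡ 32. So 16^17 ≡ 32 (mod 73).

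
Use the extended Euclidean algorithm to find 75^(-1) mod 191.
Extended GCD: 75(-28) + 191(11) = 1. So 75^(-1) ≡ 163 ≡ 163 (mod 191). Verify: 75 × 163 = 12225 ≡ 1 (mod 191)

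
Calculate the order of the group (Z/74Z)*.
36

Prime factorization: 74 = 2 × 37
Using the formula φ(n) = n × Π(1 - 1/p) for each prime factor p:
φ(74) = 74 × (1 - 1/2) × (1 - 1/37)
φ(74) = 36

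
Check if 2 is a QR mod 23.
By Euler's criterion: 2^{11} ≡ 1 (mod 23). Since this equals 1, 2 is a QR.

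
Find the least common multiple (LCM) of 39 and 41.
1599

First find GCD(39, 41) using the Euclidean algorithm:
39 = 0 × 41 + 39
41 = 1 × 39 + 2
39 = 19 × 2 + 1
2 = 2 × 1 + 0
GCD(39, 41) = 1

LCM formula: LCM(a, b) = (a × b) / GCD(a, b)
LCM(39, 41) = (39 × 41) / 1
LCM(39, 41) = 1599 / 1
LCM(39, 41) = 1599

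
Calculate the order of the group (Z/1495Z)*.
1056

Prime factorization: 1495 = 5 × 13 × 23
Using the formula φ(n) = n × Π(1 - 1/p) for each prime factor p:
φ(1495) = 1495 × (1 - 1/5) × (1 - 1/13) × (1 - 1/23)
φ(1495) = 1056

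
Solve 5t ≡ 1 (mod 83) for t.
50

Using Extended Euclidean Algorithm:
gcd(5, 83) = 1
Bezout coefficients: 5 × -33 + 83 × 2 = 1
So 5 × -33 ≡ 1 (mod 83)
The inverse is -33 mod 83 = 50
Verification: 5 × 50 = 250 = 3 × 83 + 1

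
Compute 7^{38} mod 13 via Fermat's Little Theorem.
10

By Fermat's Little Theorem, a^(p-1) ≡ 1 (mod p) for prime p and gcd(a, p) = 1
Here p = 13, so 7^12 ≡ 1 (mod 13)
We can reduce the exponent: 38 mod 12 = 2
So 7^38 ≡ 7^2 (mod 13)
Computing: 7^2 mod 13 = 10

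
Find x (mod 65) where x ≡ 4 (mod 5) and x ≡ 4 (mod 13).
M = 5 × 13 = 65. M₁ = 13, y₁ ≡ 2 (mod 5). M₂ = 5, y₂ ≡ 8 (mod 13). x = 4×13×2 + 4×5×8 ≡ 4 (mod 65)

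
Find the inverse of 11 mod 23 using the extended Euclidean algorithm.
Extended GCD: 11(-2) + 23(1) = 1. So 11^(-1) ≡ 21 ≡ 21 (mod 23). Verify: 11 × 21 = 231 ≡ 1 (mod 23)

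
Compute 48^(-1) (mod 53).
21

Using Extended Euclidean Algorithm:
gcd(48, 53) = 1
Bezout coefficients: 48 × 21 + 53 × -19 = 1
So 48 × 21 ≡ 1 (mod 53)
The inverse is 21 mod 53 = 21
Verification: 48 × 21 = 1008 = 19 × 53 + 1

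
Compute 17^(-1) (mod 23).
17^(-1) ≡ 19 (mod 23). Verification: 17 × 19 = 323 ≡ 1 (mod 23)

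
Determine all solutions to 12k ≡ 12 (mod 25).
1

Since gcd(12, 25) = 1 divides 12, a solution exists.
Multiply both sides by the inverse of 12 mod 25:
  12^(-1) mod 25 = 23
  x ≡ 23 × 12 ≡ 276 ≡ 1 (mod 25)
Verification: 12 × 1 = 12 = 0 × 25 + 12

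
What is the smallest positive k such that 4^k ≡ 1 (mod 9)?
Powers of 4 mod 9: 4^1≡4, 4^2≡7, 4^3≡1. Order = 3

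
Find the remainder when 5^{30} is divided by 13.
By Fermat: 5^{12} ≡ 1 (mod 13). 30 = 2×12 + 6. So 5^{30} ≡ 5^{6} ≡ 12 (mod 13)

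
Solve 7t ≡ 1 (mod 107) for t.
46

Using Extended Euclidean Algorithm:
gcd(7, 107) = 1
Bezout coefficients: 7 × 46 + 107 × -3 = 1
So 7 × 46 ≡ 1 (mod 107)
The inverse is 46 mod 107 = 46
Verification: 7 × 46 = 322 = 3 × 107 + 1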